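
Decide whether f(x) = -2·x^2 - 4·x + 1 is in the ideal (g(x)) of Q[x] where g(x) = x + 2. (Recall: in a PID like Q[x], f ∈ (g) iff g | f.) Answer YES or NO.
In Q[x] the ideal (g) consists of all multiples of g, so f ∈ (g) iff g | f, i.e. iff the remainder of f on division by g is 0. Divide f by g (g is monic, so eliminate the leading term of the running remainder at each step):
  leading term -2·x^2: subtract (-2·x)·g(x) = -2·x^2 - 4·x, leaving 1
The remainder r(x) = 1 ≠ 0 (and deg r < deg g), so g ∤ f, i.e. f ∉ (g).

Final answer: NO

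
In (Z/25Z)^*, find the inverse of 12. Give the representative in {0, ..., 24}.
Apply the extended Euclidean algorithm to (25, 12), tracking rows (r, s, t) with s·25 + t·12 = r. Each division r_prev = q·r_cur + r_new produces the new row as (previous row) − q·(current row):
  row A: (25, 1, 0)   [1·25 + 0·12 = 25]
  row B: (12, 0, 1)   [0·25 + 1·12 = 12]
  25 = 2·12 + 1   → row C = row A − 2·row B = (1, 1, −2)   [check: 1·25 − 2·12 = 1]
  12 = 12·1 + 0   → remainder 0, stop. gcd = 1 (last nonzero row C).
The gcd is 1, so 12 is invertible mod 25. The last nonzero row gives 1·25 − 2·12 = 1, so t = −2. So 12^(−1) ≡ −2 ≡ 23 (mod 25). Verify: 12 · 23 = 276 ≡ 1 (mod 25). ✓

Final answer: 12^(−1) ≡ 23 (mod 25)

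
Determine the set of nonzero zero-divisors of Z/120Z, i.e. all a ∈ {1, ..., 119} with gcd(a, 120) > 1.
nonzero zero-divisors of Z/120Z = {2, 3, 4, 5, 6, 8, 9, 10, 12, 14, 15, 16, 18, 20, 21, 22, 24, 25, 26, 27, 28, 30, 32, 33, 34, 35, 36, 38, 39, 40, 42, 44, 45, 46, 48, 50, 51, 52, 54, 55, 56, 57, 58, 60, 62, 63, 64, 65, 66, 68, 69, 70, 72, 74, 75, 76, 78, 80, 81, 82, 84, 85, 86, 87, 88, 90, 92, 93, 94, 95, 96, 98, 99, 100, 102, 104, 105, 106, 108, 110, 111, 112, 114, 115, 116, 117, 118}

An element a ∈ Z/120Z (with a ≠ 0) is a zero-divisor iff gcd(a, 120) > 1 (because a is a unit precisely when gcd(a, n) = 1, and in Z/nZ every nonzero, non-unit element is a zero-divisor). Scan a = 1, ..., 119 and keep those with gcd(a, 120) > 1:
  gcd(2, 120) = 2, gcd(3, 120) = 3, gcd(4, 120) = 4, gcd(5, 120) = 5, gcd(6, 120) = 6, gcd(8, 120) = 8, gcd(9, 120) = 3, gcd(10, 120) = 10, gcd(12, 120) = 12, gcd(14, 120) = 2, gcd(15, 120) = 15, gcd(16, 120) = 8, gcd(18, 120) = 6, gcd(20, 120) = 20, gcd(21, 120) = 3, gcd(22, 120) = 2, gcd(24, 120) = 24, gcd(25, 120) = 5, gcd(26, 120) = 2, gcd(27, 120) = 3, gcd(28, 120) = 4, gcd(30, 120) = 30, gcd(32, 120) = 8, gcd(33, 120) = 3, gcd(34, 120) = 2, gcd(35, 120) = 5, gcd(36, 120) = 12, gcd(38, 120) = 2, gcd(39, 120) = 3, gcd(40, 120) = 40, gcd(42, 120) = 6, gcd(44, 120) = 4, gcd(45, 120) = 15, gcd(46, 120) = 2, gcd(48, 120) = 24, gcd(50, 120) = 10, gcd(51, 120) = 3, gcd(52, 120) = 4, gcd(54, 120) = 6, gcd(55, 120) = 5, gcd(56, 120) = 8, gcd(57, 120) = 3, gcd(58, 120) = 2, gcd(60, 120) = 60, gcd(62, 120) = 2, gcd(63, 120) = 3, gcd(64, 120) = 8, gcd(65, 120) = 5, gcd(66, 120) = 6, gcd(68, 120) = 4, gcd(69, 120) = 3, gcd(70, 120) = 10, gcd(72, 120) = 24, gcd(74, 120) = 2, gcd(75, 120) = 15, gcd(76, 120) = 4, gcd(78, 120) = 6, gcd(80, 120) = 40, gcd(81, 120) = 3, gcd(82, 120) = 2, gcd(84, 120) = 12, gcd(85, 120) = 5, gcd(86, 120) = 2, gcd(87, 120) = 3, gcd(88, 120) = 8, gcd(90, 120) = 30, gcd(92, 120) = 4, gcd(93, 120) = 3, gcd(94, 120) = 2, gcd(95, 120) = 5, gcd(96, 120) = 24, gcd(98, 120) = 2, gcd(99, 120) = 3, gcd(100, 120) = 20, gcd(102, 120) = 6, gcd(104, 120) = 8, gcd(105, 120) = 15, gcd(106, 120) = 2, gcd(108, 120) = 12, gcd(110, 120) = 10, gcd(111, 120) = 3, gcd(112, 120) = 8, gcd(114, 120) = 6, gcd(115, 120) = 5, gcd(116, 120) = 4, gcd(117, 120) = 3, gcd(118, 120) = 2.
All other a ∈ {1, ..., 119} have gcd(a, 120) = 1 and are units. So the nonzero zero-divisors are exactly the 87 values of a appearing in this scan.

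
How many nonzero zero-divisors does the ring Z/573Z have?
Z/573Z has 192 nonzero zero-divisors

In Z/573Z each nonzero element is either a unit (gcd with 573 is 1) or a zero-divisor (gcd > 1). The number of units is φ(573): factorise 573 = 3 · 191, so φ(573) = (3 − 1) · (191 − 1) = 2 · 190 = 380. The nonzero elements number 573 − 1 = 572. Hence the nonzero zero-divisors number 572 − 380 = 192.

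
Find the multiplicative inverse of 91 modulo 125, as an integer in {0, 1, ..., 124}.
91^(−1) ≡ 11 (mod 125)

Apply the extended Euclidean algorithm to (125, 91), tracking rows (r, s, t) with s·125 + t·91 = r. Each division r_prev = q·r_cur + r_new produces the new row as (previous row) − q·(current row):
  row A: (125, 1, 0)   [1·125 + 0·91 = 125]
  row B: (91, 0, 1)   [0·125 + 1·91 = 91]
  125 = 1·91 + 34   → row C = row A − 1·row B = (34, 1, −1)   [check: 1·125 − 1·91 = 34]
  91 = 2·34 + 23   → row D = row B − 2·row C = (23, −2, 3)   [check: −2·125 + 3·91 = 23]
  34 = 1·23 + 11   → row E = row C − 1·row D = (11, 3, −4)   [check: 3·125 − 4·91 = 11]
  23 = 2·11 + 1   → row F = row D − 2·row E = (1, −8, 11)   [check: −8·125 + 11·91 = 1]
  11 = 11·1 + 0   → remainder 0, stop. gcd = 1 (last nonzero row F).
The gcd is 1, so 91 is invertible mod 125. The last nonzero row gives −8·125 + 11·91 = 1, so t = 11. So 91^(−1) ≡ 11 (mod 125). Verify: 91 · 11 = 1001 ≡ 1 (mod 125). ✓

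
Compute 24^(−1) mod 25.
24^(−1) ≡ 24 (mod 25)

Apply the extended Euclidean algorithm to (25, 24), tracking rows (r, s, t) with s·25 + t·24 = r. Each division r_prev = q·r_cur + r_new produces the new row as (previous row) − q·(current row):
  row A: (25, 1, 0)   [1·25 + 0·24 = 25]
  row B: (24, 0, 1)   [0·25 + 1·24 = 24]
  25 = 1·24 + 1   → row C = row A − 1·row B = (1, 1, −1)   [check: 1·25 − 1·24 = 1]
  24 = 24·1 + 0   → remainder 0, stop. gcd = 1 (last nonzero row C).
The gcd is 1, so 24 is invertible mod 25. The last nonzero row gives 1·25 − 1·24 = 1, so t = −1. So 24^(−1) ≡ −1 ≡ 24 (mod 25). Verify: 24 · 24 = 576 ≡ 1 (mod 25). ✓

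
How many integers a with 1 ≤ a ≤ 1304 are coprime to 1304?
The number of a ∈ {1, ..., 1304} with gcd(a, 1304) = 1 is by definition Euler's totient φ(1304). φ is multiplicative, with φ(p^e) = p^e − p^(e−1). Factorise 1304 = 2^3 · 163. Then
  φ(1304) = (2^3 − 2^2) · (163 − 1) = 4 · 162 = 648.
So there are 648 such integers.

Final answer: 648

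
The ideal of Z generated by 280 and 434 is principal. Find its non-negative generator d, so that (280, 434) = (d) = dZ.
In the PID Z, (a, b) is generated by gcd(a, b). Compute gcd(434, 280) with the extended Euclidean algorithm, tracking rows (r, s, t) with s·434 + t·280 = r:
  row A: (434, 1, 0)   [1·434 + 0·280 = 434]
  row B: (280, 0, 1)   [0·434 + 1·280 = 280]
  434 = 1·280 + 154   → row C = row A − 1·row B = (154, 1, −1)   [check: 1·434 − 1·280 = 154]
  280 = 1·154 + 126   → row D = row B − 1·row C = (126, −1, 2)   [check: −1·434 + 2·280 = 126]
  154 = 1·126 + 28   → row E = row C − 1·row D = (28, 2, −3)   [check: 2·434 − 3·280 = 28]
  126 = 4·28 + 14   → row F = row D − 4·row E = (14, −9, 14)   [check: −9·434 + 14·280 = 14]
  28 = 2·14 + 0   → remainder 0, stop. gcd = 14 (last nonzero row F).
So gcd(280, 434) = 14, with Bézout identity −9·434 + 14·280 = 14. Containment (⊇): the Bézout identity exhibits 14 as an element of (280, 434), giving (14) ⊆ (280, 434). Containment (⊆): since 14 | 280 and 14 | 434 (280 = 14·20, 434 = 14·31), every Z-linear combination of 280 and 434 is divisible by 14, so (280, 434) ⊆ (14). Therefore (280, 434) = (14), d = 14.

Final answer: (280, 434) = (14); d = 14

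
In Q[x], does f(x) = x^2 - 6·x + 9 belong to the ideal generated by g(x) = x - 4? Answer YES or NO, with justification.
In Q[x] the ideal (g) consists of all multiples of g, so f ∈ (g) iff g | f, i.e. iff the remainder of f on division by g is 0. Divide f by g (g is monic, so eliminate the leading term of the running remainder at each step):
  leading term x^2: subtract (x)·g(x) = x^2 - 4·x, leaving 9 - 2·x
  leading term -2·x: subtract (-2)·g(x) = 8 - 2·x, leaving 1
The remainder r(x) = 1 ≠ 0 (and deg r < deg g), so g ∤ f, i.e. f ∉ (g).

Final answer: NO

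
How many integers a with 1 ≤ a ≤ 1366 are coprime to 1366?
682

The number of a ∈ {1, ..., 1366} with gcd(a, 1366) = 1 is by definition Euler's totient φ(1366). φ is multiplicative, with φ(p^e) = p^e − p^(e−1). Factorise 1366 = 2 · 683. Then
  φ(1366) = (2 − 1) · (683 − 1) = 1 · 682 = 682.
So there are 682 such integers.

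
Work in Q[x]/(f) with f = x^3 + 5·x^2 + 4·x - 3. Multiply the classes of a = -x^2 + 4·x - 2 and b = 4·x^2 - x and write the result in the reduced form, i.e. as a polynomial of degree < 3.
First multiply in Q[x] without reducing: a · b = -4·x^4 + 17·x^3 - 12·x^2 + 2·x. Now divide by f(x) = x^3 + 5·x^2 + 4·x - 3, eliminating the leading term at each step:
  leading term -4·x^4: subtract (-4·x)·f(x) = -4·x^4 - 20·x^3 - 16·x^2 + 12·x, leaving 37·x^3 + 4·x^2 - 10·x
  leading term 37·x^3: subtract (37)·f(x) = 37·x^3 + 185·x^2 + 148·x - 111, leaving -181·x^2 - 158·x + 111
The degree is now < 3, so this is the remainder. Hence a · b ≡ -181·x^2 - 158·x + 111 in Q[x]/(f).

Final answer: a · b ≡ -181·x^2 - 158·x + 111 (mod f(x))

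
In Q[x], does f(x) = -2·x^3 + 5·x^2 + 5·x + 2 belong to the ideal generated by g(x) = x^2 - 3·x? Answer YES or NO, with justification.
In Q[x] the ideal (g) consists of all multiples of g, so f ∈ (g) iff g | f, i.e. iff the remainder of f on division by g is 0. Divide f by g (g is monic, so eliminate the leading term of the running remainder at each step):
  leading term -2·x^3: subtract (-2·x)·g(x) = -2·x^3 + 6·x^2, leaving -x^2 + 5·x + 2
  leading term -x^2: subtract (-1)·g(x) = -x^2 + 3·x, leaving 2·x + 2
The remainder r(x) = 2·x + 2 ≠ 0 (and deg r < deg g), so g ∤ f, i.e. f ∉ (g).

Final answer: NO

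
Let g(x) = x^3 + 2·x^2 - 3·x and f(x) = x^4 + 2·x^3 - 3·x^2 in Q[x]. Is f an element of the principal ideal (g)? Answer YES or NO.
In Q[x] the ideal (g) consists of all multiples of g, so f ∈ (g) iff g | f, i.e. iff the remainder of f on division by g is 0. Divide f by g (g is monic, so eliminate the leading term of the running remainder at each step):
  leading term x^4: subtract (x)·g(x) = x^4 + 2·x^3 - 3·x^2, leaving 0
The remainder is 0, so f(x) = g(x) · h(x) with h(x) = x. Hence g | f, i.e. f ∈ (g).

Final answer: YES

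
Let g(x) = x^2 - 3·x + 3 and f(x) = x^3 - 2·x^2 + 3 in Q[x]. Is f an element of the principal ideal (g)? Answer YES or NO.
In Q[x] the ideal (g) consists of all multiples of g, so f ∈ (g) iff g | f, i.e. iff the remainder of f on division by g is 0. Divide f by g (g is monic, so eliminate the leading term of the running remainder at each step):
  leading term x^3: subtract (x)·g(x) = x^3 - 3·x^2 + 3·x, leaving x^2 - 3·x + 3
  leading term x^2: subtract (1)·g(x) = x^2 - 3·x + 3, leaving 0
The remainder is 0, so f(x) = g(x) · h(x) with h(x) = x + 1. Hence g | f, i.e. f ∈ (g).

Final answer: YES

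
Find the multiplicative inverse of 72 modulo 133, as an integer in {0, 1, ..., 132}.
72^(−1) ≡ 109 (mod 133)

Apply the extended Euclidean algorithm to (133, 72), tracking rows (r, s, t) with s·133 + t·72 = r. Each division r_prev = q·r_cur + r_new produces the new row as (previous row) − q·(current row):
  row A: (133, 1, 0)   [1·133 + 0·72 = 133]
  row B: (72, 0, 1)   [0·133 + 1·72 = 72]
  133 = 1·72 + 61   → row C = row A − 1·row B = (61, 1, −1)   [check: 1·133 − 1·72 = 61]
  72 = 1·61 + 11   → row D = row B − 1·row C = (11, −1, 2)   [check: −1·133 + 2·72 = 11]
  61 = 5·11 + 6   → row E = row C − 5·row D = (6, 6, −11)   [check: 6·133 − 11·72 = 6]
  11 = 1·6 + 5   → row F = row D − 1·row E = (5, −7, 13)   [check: −7·133 + 13·72 = 5]
  6 = 1·5 + 1   → row G = row E − 1·row F = (1, 13, −24)   [check: 13·133 − 24·72 = 1]
  5 = 5·1 + 0   → remainder 0, stop. gcd = 1 (last nonzero row G).
The gcd is 1, so 72 is invertible mod 133. The last nonzero row gives 13·133 − 24·72 = 1, so t = −24. So 72^(−1) ≡ −24 ≡ 109 (mod 133). Verify: 72 · 109 = 7848 ≡ 1 (mod 133). ✓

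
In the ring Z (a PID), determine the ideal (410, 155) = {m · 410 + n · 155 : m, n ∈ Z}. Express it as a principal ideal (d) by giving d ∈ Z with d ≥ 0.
(410, 155) = (5); d = 5

In the PID Z, (a, b) is generated by gcd(a, b). Compute gcd(410, 155) with the extended Euclidean algorithm, tracking rows (r, s, t) with s·410 + t·155 = r:
  row A: (410, 1, 0)   [1·410 + 0·155 = 410]
  row B: (155, 0, 1)   [0·410 + 1·155 = 155]
  410 = 2·155 + 100   → row C = row A − 2·row B = (100, 1, −2)   [check: 1·410 − 2·155 = 100]
  155 = 1·100 + 55   → row D = row B − 1·row C = (55, −1, 3)   [check: −1·410 + 3·155 = 55]
  100 = 1·55 + 45   → row E = row C − 1·row D = (45, 2, −5)   [check: 2·410 − 5·155 = 45]
  55 = 1·45 + 10   → row F = row D − 1·row E = (10, −3, 8)   [check: −3·410 + 8·155 = 10]
  45 = 4·10 + 5   → row G = row E − 4·row F = (5, 14, −37)   [check: 14·410 − 37·155 = 5]
  10 = 2·5 + 0   → remainder 0, stop. gcd = 5 (last nonzero row G).
So gcd(410, 155) = 5, with Bézout identity 14·410 − 37·155 = 5. Containment (⊇): the Bézout identity exhibits 5 as an element of (410, 155), giving (5) ⊆ (410, 155). Containment (⊆): since 5 | 410 and 5 | 155 (410 = 5·82, 155 = 5·31), every Z-linear combination of 410 and 155 is divisible by 5, so (410, 155) ⊆ (5). Therefore (410, 155) = (5), d = 5.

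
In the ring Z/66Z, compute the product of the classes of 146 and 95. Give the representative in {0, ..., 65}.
Reduce the factors first: 146 ≡ 14, 95 ≡ 29 (mod 66), so 146 · 95 ≡ 14 · 29 (mod 66). 14 · 29 = 406. Dividing by 66: 406 = 6·66 + 10. So (146 · 95) mod 66 = 10.

Final answer: 10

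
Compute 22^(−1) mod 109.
22^(−1) ≡ 5 (mod 109)

Apply the extended Euclidean algorithm to (109, 22), tracking rows (r, s, t) with s·109 + t·22 = r. Each division r_prev = q·r_cur + r_new produces the new row as (previous row) − q·(current row):
  row A: (109, 1, 0)   [1·109 + 0·22 = 109]
  row B: (22, 0, 1)   [0·109 + 1·22 = 22]
  109 = 4·22 + 21   → row C = row A − 4·row B = (21, 1, −4)   [check: 1·109 − 4·22 = 21]
  22 = 1·21 + 1   → row D = row B − 1·row C = (1, −1, 5)   [check: −1·109 + 5·22 = 1]
  21 = 21·1 + 0   → remainder 0, stop. gcd = 1 (last nonzero row D).
The gcd is 1, so 22 is invertible mod 109. The last nonzero row gives −1·109 + 5·22 = 1, so t = 5. So 22^(−1) ≡ 5 (mod 109). Verify: 22 · 5 = 110 ≡ 1 (mod 109). ✓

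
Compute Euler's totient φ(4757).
φ(4757) = 4620

φ is multiplicative, with φ(p^e) = p^e − p^(e−1). Factorise 4757 = 67 · 71. Then
  φ(4757) = (67 − 1) · (71 − 1) = 66 · 70 = 4620.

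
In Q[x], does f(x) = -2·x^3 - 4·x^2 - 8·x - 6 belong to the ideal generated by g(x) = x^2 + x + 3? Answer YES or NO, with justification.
YES

In Q[x] the ideal (g) consists of all multiples of g, so f ∈ (g) iff g | f, i.e. iff the remainder of f on division by g is 0. Divide f by g (g is monic, so eliminate the leading term of the running remainder at each step):
  leading term -2·x^3: subtract (-2·x)·g(x) = -2·x^3 - 2·x^2 - 6·x, leaving -2·x^2 - 2·x - 6
  leading term -2·x^2: subtract (-2)·g(x) = -2·x^2 - 2·x - 6, leaving 0
The remainder is 0, so f(x) = g(x) · h(x) with h(x) = -2·x - 2. Hence g | f, i.e. f ∈ (g).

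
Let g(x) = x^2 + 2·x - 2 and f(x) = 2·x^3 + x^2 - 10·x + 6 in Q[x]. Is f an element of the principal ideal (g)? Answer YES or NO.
YES

In Q[x] the ideal (g) consists of all multiples of g, so f ∈ (g) iff g | f, i.e. iff the remainder of f on division by g is 0. Divide f by g (g is monic, so eliminate the leading term of the running remainder at each step):
  leading term 2·x^3: subtract (2·x)·g(x) = 2·x^3 + 4·x^2 - 4·x, leaving -3·x^2 - 6·x + 6
  leading term -3·x^2: subtract (-3)·g(x) = -3·x^2 - 6·x + 6, leaving 0
The remainder is 0, so f(x) = g(x) · h(x) with h(x) = 2·x - 3. Hence g | f, i.e. f ∈ (g).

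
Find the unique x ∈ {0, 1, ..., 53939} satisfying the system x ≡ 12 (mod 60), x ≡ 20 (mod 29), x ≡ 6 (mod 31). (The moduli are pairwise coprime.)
x ≡ 28092 (mod 53940); the representative in [0, 53940) is 28092

The moduli 60, 29, 31 are pairwise coprime, so by the CRT there is a unique solution mod 60·29·31 = 53940.
Solve by successive substitution. Start with x ≡ 12 (mod 60).
  Combine with x ≡ 20 (mod 29): write x = 12 + 60·t and require 12 + 60·t ≡ 20 (mod 29), i.e. 60·t ≡ 20 − 12 ≡ 8 (mod 29). Since 60^(−1) ≡ 15 (mod 29) (60 ≡ 2 (mod 29)), t ≡ 15·8 ≡ 4 (mod 29). So x ≡ 12 + 60·4 = 252 (mod 1740).
  Combine with x ≡ 6 (mod 31): write x = 252 + 1740·t and require 252 + 1740·t ≡ 6 (mod 31), i.e. 1740·t ≡ 6 − 252 ≡ 2 (mod 31). Since 1740^(−1) ≡ 8 (mod 31) (1740 ≡ 4 (mod 31)), t ≡ 8·2 ≡ 16 (mod 31). So x ≡ 252 + 1740·16 = 28092 (mod 53940).
Unique solution in [0, 53940): x = 28092.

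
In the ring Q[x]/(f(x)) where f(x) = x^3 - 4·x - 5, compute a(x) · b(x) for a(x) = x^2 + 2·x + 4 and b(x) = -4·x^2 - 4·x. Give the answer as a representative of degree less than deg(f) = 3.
a · b ≡ -40·x^2 - 84·x - 60 (mod f(x))

First multiply in Q[x] without reducing: a · b = -4·x^4 - 12·x^3 - 24·x^2 - 16·x. Now divide by f(x) = x^3 - 4·x - 5, eliminating the leading term at each step:
  leading term -4·x^4: subtract (-4·x)·f(x) = -4·x^4 + 16·x^2 + 20·x, leaving -12·x^3 - 40·x^2 - 36·x
  leading term -12·x^3: subtract (-12)·f(x) = -12·x^3 + 48·x + 60, leaving -40·x^2 - 84·x - 60
The degree is now < 3, so this is the remainder. Hence a · b ≡ -40·x^2 - 84·x - 60 in Q[x]/(f).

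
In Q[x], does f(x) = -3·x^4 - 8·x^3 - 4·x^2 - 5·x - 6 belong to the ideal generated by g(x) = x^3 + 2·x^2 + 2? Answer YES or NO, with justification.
In Q[x] the ideal (g) consists of all multiples of g, so f ∈ (g) iff g | f, i.e. iff the remainder of f on division by g is 0. Divide f by g (g is monic, so eliminate the leading term of the running remainder at each step):
  leading term -3·x^4: subtract (-3·x)·g(x) = -3·x^4 - 6·x^3 - 6·x, leaving -2·x^3 - 4·x^2 + x - 6
  leading term -2·x^3: subtract (-2)·g(x) = -2·x^3 - 4·x^2 - 4, leaving x - 2
The remainder r(x) = x - 2 ≠ 0 (and deg r < deg g), so g ∤ f, i.e. f ∉ (g).

Final answer: NO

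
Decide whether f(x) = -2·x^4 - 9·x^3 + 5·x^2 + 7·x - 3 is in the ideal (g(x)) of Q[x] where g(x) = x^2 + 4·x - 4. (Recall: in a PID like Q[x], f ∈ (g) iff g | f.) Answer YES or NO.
NO

In Q[x] the ideal (g) consists of all multiples of g, so f ∈ (g) iff g | f, i.e. iff the remainder of f on division by g is 0. Divide f by g (g is monic, so eliminate the leading term of the running remainder at each step):
  leading term -2·x^4: subtract (-2·x^2)·g(x) = -2·x^4 - 8·x^3 + 8·x^2, leaving -x^3 - 3·x^2 + 7·x - 3
  leading term -x^3: subtract (-x)·g(x) = -x^3 - 4·x^2 + 4·x, leaving x^2 + 3·x - 3
  leading term x^2: subtract (1)·g(x) = x^2 + 4·x - 4, leaving 1 - x
The remainder r(x) = 1 - x ≠ 0 (and deg r < deg g), so g ∤ f, i.e. f ∉ (g).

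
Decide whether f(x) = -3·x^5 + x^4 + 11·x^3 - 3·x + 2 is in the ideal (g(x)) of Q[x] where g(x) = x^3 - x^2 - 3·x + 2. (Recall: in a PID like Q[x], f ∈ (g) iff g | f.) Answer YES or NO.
In Q[x] the ideal (g) consists of all multiples of g, so f ∈ (g) iff g | f, i.e. iff the remainder of f on division by g is 0. Divide f by g (g is monic, so eliminate the leading term of the running remainder at each step):
  leading term -3·x^5: subtract (-3·x^2)·g(x) = -3·x^5 + 3·x^4 + 9·x^3 - 6·x^2, leaving -2·x^4 + 2·x^3 + 6·x^2 - 3·x + 2
  leading term -2·x^4: subtract (-2·x)·g(x) = -2·x^4 + 2·x^3 + 6·x^2 - 4·x, leaving x + 2
The remainder r(x) = x + 2 ≠ 0 (and deg r < deg g), so g ∤ f, i.e. f ∉ (g).

Final answer: NO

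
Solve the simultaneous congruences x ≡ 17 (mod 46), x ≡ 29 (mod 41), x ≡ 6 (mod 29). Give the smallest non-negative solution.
The moduli 46, 41, 29 are pairwise coprime, so by the CRT there is a unique solution mod 46·41·29 = 54694.
Solve by successive substitution. Start with x ≡ 17 (mod 46).
  Combine with x ≡ 29 (mod 41): write x = 17 + 46·t and require 17 + 46·t ≡ 29 (mod 41), i.e. 46·t ≡ 29 − 17 ≡ 12 (mod 41). Since 46^(−1) ≡ 33 (mod 41) (46 ≡ 5 (mod 41)), t ≡ 33·12 ≡ 27 (mod 41). So x ≡ 17 + 46·27 = 1259 (mod 1886).
  Combine with x ≡ 6 (mod 29): write x = 1259 + 1886·t and require 1259 + 1886·t ≡ 6 (mod 29), i.e. 1886·t ≡ 6 − 1259 ≡ 23 (mod 29). Since 1886^(−1) ≡ 1 (mod 29) (1886 ≡ 1 (mod 29)), t ≡ 1·23 ≡ 23 (mod 29). So x ≡ 1259 + 1886·23 = 44637 (mod 54694).
Unique solution in [0, 54694): x = 44637.

Final answer: x ≡ 44637 (mod 54694); the representative in [0, 54694) is 44637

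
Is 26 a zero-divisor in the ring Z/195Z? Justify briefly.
gcd(26, 195) = 13 > 1, so 26 is not a unit in Z/195Z. In Z/nZ every nonzero non-unit is a zero-divisor: explicitly, take b = 195/gcd = 15 ≠ 0 (mod 195); then 26·15 = 390 = 2·195, i.e. 26·15 ≡ 0 (mod 195). So 26 is a zero-divisor.

Final answer: YES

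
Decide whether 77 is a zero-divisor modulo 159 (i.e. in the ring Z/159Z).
gcd(77, 159) = 1, so 77 is a unit in Z/159Z (it has a multiplicative inverse). A unit cannot be a zero-divisor: if 77·b ≡ 0 then multiplying both sides by 77^(−1) gives b ≡ 0. So 77 is not a zero-divisor.

Final answer: NO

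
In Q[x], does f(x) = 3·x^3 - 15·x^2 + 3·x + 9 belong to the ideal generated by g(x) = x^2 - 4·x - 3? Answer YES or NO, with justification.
In Q[x] the ideal (g) consists of all multiples of g, so f ∈ (g) iff g | f, i.e. iff the remainder of f on division by g is 0. Divide f by g (g is monic, so eliminate the leading term of the running remainder at each step):
  leading term 3·x^3: subtract (3·x)·g(x) = 3·x^3 - 12·x^2 - 9·x, leaving -3·x^2 + 12·x + 9
  leading term -3·x^2: subtract (-3)·g(x) = -3·x^2 + 12·x + 9, leaving 0
The remainder is 0, so f(x) = g(x) · h(x) with h(x) = 3·x - 3. Hence g | f, i.e. f ∈ (g).

Final answer: YES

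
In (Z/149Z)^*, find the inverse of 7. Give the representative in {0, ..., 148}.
Apply the extended Euclidean algorithm to (149, 7), tracking rows (r, s, t) with s·149 + t·7 = r. Each division r_prev = q·r_cur + r_new produces the new row as (previous row) − q·(current row):
  row A: (149, 1, 0)   [1·149 + 0·7 = 149]
  row B: (7, 0, 1)   [0·149 + 1·7 = 7]
  149 = 21·7 + 2   → row C = row A − 21·row B = (2, 1, −21)   [check: 1·149 − 21·7 = 2]
  7 = 3·2 + 1   → row D = row B − 3·row C = (1, −3, 64)   [check: −3·149 + 64·7 = 1]
  2 = 2·1 + 0   → remainder 0, stop. gcd = 1 (last nonzero row D).
The gcd is 1, so 7 is invertible mod 149. The last nonzero row gives −3·149 + 64·7 = 1, so t = 64. So 7^(−1) ≡ 64 (mod 149). Verify: 7 · 64 = 448 ≡ 1 (mod 149). ✓

Final answer: 7^(−1) ≡ 64 (mod 149)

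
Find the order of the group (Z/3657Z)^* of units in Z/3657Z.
|(Z/3657Z)^*| = 2288

(Z/3657Z)^* consists of the classes a with gcd(a, 3657) = 1, so its order is φ(3657). φ is multiplicative, with φ(p^e) = p^e − p^(e−1). Factorise 3657 = 3 · 23 · 53. Then
  φ(3657) = (3 − 1) · (23 − 1) · (53 − 1) = 2 · 22 · 52 = 2288.
Thus |(Z/3657Z)^*| = 2288.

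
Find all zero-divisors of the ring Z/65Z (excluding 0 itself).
An element a ∈ Z/65Z (with a ≠ 0) is a zero-divisor iff gcd(a, 65) > 1 (because a is a unit precisely when gcd(a, n) = 1, and in Z/nZ every nonzero, non-unit element is a zero-divisor). Scan a = 1, ..., 64 and keep those with gcd(a, 65) > 1:
  gcd(5, 65) = 5, gcd(10, 65) = 5, gcd(13, 65) = 13, gcd(15, 65) = 5, gcd(20, 65) = 5, gcd(25, 65) = 5, gcd(26, 65) = 13, gcd(30, 65) = 5, gcd(35, 65) = 5, gcd(39, 65) = 13, gcd(40, 65) = 5, gcd(45, 65) = 5, gcd(50, 65) = 5, gcd(52, 65) = 13, gcd(55, 65) = 5, gcd(60, 65) = 5.
All other a ∈ {1, ..., 64} have gcd(a, 65) = 1 and are units. So the nonzero zero-divisors are exactly the 16 values of a appearing in this scan.

Final answer: nonzero zero-divisors of Z/65Z = {5, 10, 13, 15, 20, 25, 26, 30, 35, 39, 40, 45, 50, 52, 55, 60}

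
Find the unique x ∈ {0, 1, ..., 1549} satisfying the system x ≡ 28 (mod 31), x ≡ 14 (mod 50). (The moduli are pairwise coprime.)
The moduli 31, 50 are pairwise coprime, so by the CRT there is a unique solution mod 31·50 = 1550.
Solve by successive substitution. Start with x ≡ 28 (mod 31).
  Combine with x ≡ 14 (mod 50): write x = 28 + 31·t and require 28 + 31·t ≡ 14 (mod 50), i.e. 31·t ≡ 14 − 28 ≡ 36 (mod 50). Since 31^(−1) ≡ 21 (mod 50), t ≡ 21·36 ≡ 6 (mod 50). So x ≡ 28 + 31·6 = 214 (mod 1550).
Unique solution in [0, 1550): x = 214.

Final answer: x ≡ 214 (mod 1550); the representative in [0, 1550) is 214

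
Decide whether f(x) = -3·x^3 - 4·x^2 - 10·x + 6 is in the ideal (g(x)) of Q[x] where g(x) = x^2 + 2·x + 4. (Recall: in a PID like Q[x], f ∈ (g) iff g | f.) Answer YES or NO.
In Q[x] the ideal (g) consists of all multiples of g, so f ∈ (g) iff g | f, i.e. iff the remainder of f on division by g is 0. Divide f by g (g is monic, so eliminate the leading term of the running remainder at each step):
  leading term -3·x^3: subtract (-3·x)·g(x) = -3·x^3 - 6·x^2 - 12·x, leaving 2·x^2 + 2·x + 6
  leading term 2·x^2: subtract (2)·g(x) = 2·x^2 + 4·x + 8, leaving -2·x - 2
The remainder r(x) = -2·x - 2 ≠ 0 (and deg r < deg g), so g ∤ f, i.e. f ∉ (g).

Final answer: NO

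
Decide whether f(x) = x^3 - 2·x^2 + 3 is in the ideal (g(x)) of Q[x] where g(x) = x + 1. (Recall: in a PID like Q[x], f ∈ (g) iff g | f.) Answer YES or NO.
YES

In Q[x] the ideal (g) consists of all multiples of g, so f ∈ (g) iff g | f, i.e. iff the remainder of f on division by g is 0. Divide f by g (g is monic, so eliminate the leading term of the running remainder at each step):
  leading term x^3: subtract (x^2)·g(x) = x^3 + x^2, leaving 3 - 3·x^2
  leading term -3·x^2: subtract (-3·x)·g(x) = -3·x^2 - 3·x, leaving 3·x + 3
  leading term 3·x: subtract (3)·g(x) = 3·x + 3, leaving 0
The remainder is 0, so f(x) = g(x) · h(x) with h(x) = x^2 - 3·x + 3. Hence g | f, i.e. f ∈ (g).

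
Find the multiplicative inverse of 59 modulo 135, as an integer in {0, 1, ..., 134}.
59^(−1) ≡ 119 (mod 135)

Apply the extended Euclidean algorithm to (135, 59), tracking rows (r, s, t) with s·135 + t·59 = r. Each division r_prev = q·r_cur + r_new produces the new row as (previous row) − q·(current row):
  row A: (135, 1, 0)   [1·135 + 0·59 = 135]
  row B: (59, 0, 1)   [0·135 + 1·59 = 59]
  135 = 2·59 + 17   → row C = row A − 2·row B = (17, 1, −2)   [check: 1·135 − 2·59 = 17]
  59 = 3·17 + 8   → row D = row B − 3·row C = (8, −3, 7)   [check: −3·135 + 7·59 = 8]
  17 = 2·8 + 1   → row E = row C − 2·row D = (1, 7, −16)   [check: 7·135 − 16·59 = 1]
  8 = 8·1 + 0   → remainder 0, stop. gcd = 1 (last nonzero row E).
The gcd is 1, so 59 is invertible mod 135. The last nonzero row gives 7·135 − 16·59 = 1, so t = −16. So 59^(−1) ≡ −16 ≡ 119 (mod 135). Verify: 59 · 119 = 7021 ≡ 1 (mod 135). ✓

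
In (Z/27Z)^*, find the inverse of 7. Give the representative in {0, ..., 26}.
Apply the extended Euclidean algorithm to (27, 7), tracking rows (r, s, t) with s·27 + t·7 = r. Each division r_prev = q·r_cur + r_new produces the new row as (previous row) − q·(current row):
  row A: (27, 1, 0)   [1·27 + 0·7 = 27]
  row B: (7, 0, 1)   [0·27 + 1·7 = 7]
  27 = 3·7 + 6   → row C = row A − 3·row B = (6, 1, −3)   [check: 1·27 − 3·7 = 6]
  7 = 1·6 + 1   → row D = row B − 1·row C = (1, −1, 4)   [check: −1·27 + 4·7 = 1]
  6 = 6·1 + 0   → remainder 0, stop. gcd = 1 (last nonzero row D).
The gcd is 1, so 7 is invertible mod 27. The last nonzero row gives −1·27 + 4·7 = 1, so t = 4. So 7^(−1) ≡ 4 (mod 27). Verify: 7 · 4 = 28 ≡ 1 (mod 27). ✓

Final answer: 7^(−1) ≡ 4 (mod 27)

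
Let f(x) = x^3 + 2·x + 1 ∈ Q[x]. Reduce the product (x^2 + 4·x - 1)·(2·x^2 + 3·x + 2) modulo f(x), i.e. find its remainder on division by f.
a · b ≡ 8·x^2 - 19·x - 13 (mod f(x))

First multiply in Q[x] without reducing: a · b = 2·x^4 + 11·x^3 + 12·x^2 + 5·x - 2. Now divide by f(x) = x^3 + 2·x + 1, eliminating the leading term at each step:
  leading term 2·x^4: subtract (2·x)·f(x) = 2·x^4 + 4·x^2 + 2·x, leaving 11·x^3 + 8·x^2 + 3·x - 2
  leading term 11·x^3: subtract (11)·f(x) = 11·x^3 + 22·x + 11, leaving 8·x^2 - 19·x - 13
The degree is now < 3, so this is the remainder. Hence a · b ≡ 8·x^2 - 19·x - 13 in Q[x]/(f).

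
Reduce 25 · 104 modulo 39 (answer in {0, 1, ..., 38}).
26

Reduce the factors first: 104 ≡ 26 (mod 39), so 25 · 104 ≡ 25 · 26 (mod 39). 25 · 26 = 650. Dividing by 39: 650 = 16·39 + 26. So (25 · 104) mod 39 = 26.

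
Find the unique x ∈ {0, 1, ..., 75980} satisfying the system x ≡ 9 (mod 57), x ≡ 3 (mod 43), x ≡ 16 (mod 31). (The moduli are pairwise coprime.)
x ≡ 5937 (mod 75981); the representative in [0, 75981) is 5937

The moduli 57, 43, 31 are pairwise coprime, so by the CRT there is a unique solution mod 57·43·31 = 75981.
Solve by successive substitution. Start with x ≡ 9 (mod 57).
  Combine with x ≡ 3 (mod 43): write x = 9 + 57·t and require 9 + 57·t ≡ 3 (mod 43), i.e. 57·t ≡ 3 − 9 ≡ 37 (mod 43). Since 57^(−1) ≡ 40 (mod 43) (57 ≡ 14 (mod 43)), t ≡ 40·37 ≡ 18 (mod 43). So x ≡ 9 + 57·18 = 1035 (mod 2451).
  Combine with x ≡ 16 (mod 31): write x = 1035 + 2451·t and require 1035 + 2451·t ≡ 16 (mod 31), i.e. 2451·t ≡ 16 − 1035 ≡ 4 (mod 31). Since 2451^(−1) ≡ 16 (mod 31) (2451 ≡ 2 (mod 31)), t ≡ 16·4 ≡ 2 (mod 31). So x ≡ 1035 + 2451·2 = 5937 (mod 75981).
Unique solution in [0, 75981): x = 5937.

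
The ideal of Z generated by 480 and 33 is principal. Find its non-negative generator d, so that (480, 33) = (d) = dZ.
(480, 33) = (3); d = 3

In the PID Z, (a, b) is generated by gcd(a, b). Compute gcd(480, 33) with the extended Euclidean algorithm, tracking rows (r, s, t) with s·480 + t·33 = r:
  row A: (480, 1, 0)   [1·480 + 0·33 = 480]
  row B: (33, 0, 1)   [0·480 + 1·33 = 33]
  480 = 14·33 + 18   → row C = row A − 14·row B = (18, 1, −14)   [check: 1·480 − 14·33 = 18]
  33 = 1·18 + 15   → row D = row B − 1·row C = (15, −1, 15)   [check: −1·480 + 15·33 = 15]
  18 = 1·15 + 3   → row E = row C − 1·row D = (3, 2, −29)   [check: 2·480 − 29·33 = 3]
  15 = 5·3 + 0   → remainder 0, stop. gcd = 3 (last nonzero row E).
So gcd(480, 33) = 3, with Bézout identity 2·480 − 29·33 = 3. Containment (⊇): the Bézout identity exhibits 3 as an element of (480, 33), giving (3) ⊆ (480, 33). Containment (⊆): since 3 | 480 and 3 | 33 (480 = 3·160, 33 = 3·11), every Z-linear combination of 480 and 33 is divisible by 3, so (480, 33) ⊆ (3). Therefore (480, 33) = (3), d = 3.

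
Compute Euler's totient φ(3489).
φ(3489) = 2324

φ is multiplicative, with φ(p^e) = p^e − p^(e−1). Factorise 3489 = 3 · 1163. Then
  φ(3489) = (3 − 1) · (1163 − 1) = 2 · 1162 = 2324.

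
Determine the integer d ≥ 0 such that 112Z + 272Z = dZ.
In the PID Z, (a, b) is generated by gcd(a, b). Compute gcd(272, 112) with the extended Euclidean algorithm, tracking rows (r, s, t) with s·272 + t·112 = r:
  row A: (272, 1, 0)   [1·272 + 0·112 = 272]
  row B: (112, 0, 1)   [0·272 + 1·112 = 112]
  272 = 2·112 + 48   → row C = row A − 2·row B = (48, 1, −2)   [check: 1·272 − 2·112 = 48]
  112 = 2·48 + 16   → row D = row B − 2·row C = (16, −2, 5)   [check: −2·272 + 5·112 = 16]
  48 = 3·16 + 0   → remainder 0, stop. gcd = 16 (last nonzero row D).
So gcd(112, 272) = 16, with Bézout identity −2·272 + 5·112 = 16. Containment (⊇): the Bézout identity exhibits 16 as an element of (112, 272), giving (16) ⊆ (112, 272). Containment (⊆): since 16 | 112 and 16 | 272 (112 = 16·7, 272 = 16·17), every Z-linear combination of 112 and 272 is divisible by 16, so (112, 272) ⊆ (16). Therefore (112, 272) = (16), d = 16.

Final answer: (112, 272) = (16); d = 16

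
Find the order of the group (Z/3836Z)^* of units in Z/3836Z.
|(Z/3836Z)^*| = 1632

(Z/3836Z)^* consists of the classes a with gcd(a, 3836) = 1, so its order is φ(3836). φ is multiplicative, with φ(p^e) = p^e − p^(e−1). Factorise 3836 = 2^2 · 7 · 137. Then
  φ(3836) = (2^2 − 2^1) · (7 − 1) · (137 − 1) = 2 · 6 · 136 = 1632.
Thus |(Z/3836Z)^*| = 1632.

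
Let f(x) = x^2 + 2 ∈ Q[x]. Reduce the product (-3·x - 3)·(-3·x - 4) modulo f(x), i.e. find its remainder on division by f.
First multiply in Q[x] without reducing: a · b = 9·x^2 + 21·x + 12. Now divide by f(x) = x^2 + 2, eliminating the leading term at each step:
  leading term 9·x^2: subtract (9)·f(x) = 9·x^2 + 18, leaving 21·x - 6
The degree is now < 2, so this is the remainder. Hence a · b ≡ 21·x - 6 in Q[x]/(f).

Final answer: a · b ≡ 21·x - 6 (mod f(x))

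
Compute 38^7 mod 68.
64

Use repeated squaring. Binary(7) = 111. Walk through the bits of the exponent 7 left-to-right: at each bit after the leading one, square the running value, then multiply by 38 if the bit is 1 (always reducing mod 68):
  bit 1 = 1 (leading): start with 38.
  bit 2 = 1: square 38^2 = 1444 ≡ 16; bit is 1, so multiply 16·38 = 608 ≡ 64 (mod 68).
  bit 3 = 1: square 64^2 = 4096 ≡ 16; bit is 1, so multiply 16·38 = 608 ≡ 64 (mod 68).
Final value: 38^7 ≡ 64 (mod 68).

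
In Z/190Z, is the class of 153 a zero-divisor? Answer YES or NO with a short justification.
NO

gcd(153, 190) = 1, so 153 is a unit in Z/190Z (it has a multiplicative inverse). A unit cannot be a zero-divisor: if 153·b ≡ 0 then multiplying both sides by 153^(−1) gives b ≡ 0. So 153 is not a zero-divisor.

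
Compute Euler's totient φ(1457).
φ(1457) = 1380

φ is multiplicative, with φ(p^e) = p^e − p^(e−1). Factorise 1457 = 31 · 47. Then
  φ(1457) = (31 − 1) · (47 − 1) = 30 · 46 = 1380.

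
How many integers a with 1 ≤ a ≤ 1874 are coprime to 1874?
936

The number of a ∈ {1, ..., 1874} with gcd(a, 1874) = 1 is by definition Euler's totient φ(1874). φ is multiplicative, with φ(p^e) = p^e − p^(e−1). Factorise 1874 = 2 · 937. Then
  φ(1874) = (2 − 1) · (937 − 1) = 1 · 936 = 936.
So there are 936 such integers.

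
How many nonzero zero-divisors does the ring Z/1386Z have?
Z/1386Z has 1025 nonzero zero-divisors

In Z/1386Z each nonzero element is either a unit (gcd with 1386 is 1) or a zero-divisor (gcd > 1). The number of units is φ(1386): factorise 1386 = 2 · 3^2 · 7 · 11, so φ(1386) = (2 − 1) · (3^2 − 3^1) · (7 − 1) · (11 − 1) = 1 · 6 · 6 · 10 = 360. The nonzero elements number 1386 − 1 = 1385. Hence the nonzero zero-divisors number 1385 − 360 = 1025.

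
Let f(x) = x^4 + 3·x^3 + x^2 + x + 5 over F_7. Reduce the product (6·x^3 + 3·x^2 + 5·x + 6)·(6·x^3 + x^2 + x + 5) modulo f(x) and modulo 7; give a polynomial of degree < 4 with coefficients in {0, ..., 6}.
a · b ≡ x^3 + 4·x^2 + 1 (mod f(x))

Multiply as integer polynomials: a · b = 36·x^6 + 24·x^5 + 39·x^4 + 74·x^3 + 26·x^2 + 31·x + 30. Reducing coefficients mod 7: a · b ≡ x^6 + 3·x^5 + 4·x^4 + 4·x^3 + 5·x^2 + 3·x + 2. Now divide by f(x) = x^4 + 3·x^3 + x^2 + x + 5 in F_7[x], eliminating the leading term at each step:
  leading term x^6: subtract (x^2)·f(x) = x^6 + 3·x^5 + x^4 + x^3 + 5·x^2, leaving 3·x^4 + 3·x^3 + 3·x + 2 (coefficients mod 7)
  leading term 3·x^4: subtract (3)·f(x) = 3·x^4 + 2·x^3 + 3·x^2 + 3·x + 1, leaving x^3 + 4·x^2 + 1 (coefficients mod 7)
The degree is now < 4, so this is the remainder. Hence a · b ≡ x^3 + 4·x^2 + 1 in F_7[x]/(f).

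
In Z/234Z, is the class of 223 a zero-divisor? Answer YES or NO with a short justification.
gcd(223, 234) = 1, so 223 is a unit in Z/234Z (it has a multiplicative inverse). A unit cannot be a zero-divisor: if 223·b ≡ 0 then multiplying both sides by 223^(−1) gives b ≡ 0. So 223 is not a zero-divisor.

Final answer: NO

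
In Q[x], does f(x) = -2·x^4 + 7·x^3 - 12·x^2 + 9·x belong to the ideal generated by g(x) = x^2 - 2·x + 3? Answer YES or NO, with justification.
In Q[x] the ideal (g) consists of all multiples of g, so f ∈ (g) iff g | f, i.e. iff the remainder of f on division by g is 0. Divide f by g (g is monic, so eliminate the leading term of the running remainder at each step):
  leading term -2·x^4: subtract (-2·x^2)·g(x) = -2·x^4 + 4·x^3 - 6·x^2, leaving 3·x^3 - 6·x^2 + 9·x
  leading term 3·x^3: subtract (3·x)·g(x) = 3·x^3 - 6·x^2 + 9·x, leaving 0
The remainder is 0, so f(x) = g(x) · h(x) with h(x) = -2·x^2 + 3·x. Hence g | f, i.e. f ∈ (g).

Final answer: YES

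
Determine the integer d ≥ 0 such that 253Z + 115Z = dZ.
(253, 115) = (23); d = 23

In the PID Z, (a, b) is generated by gcd(a, b). Compute gcd(253, 115) with the extended Euclidean algorithm, tracking rows (r, s, t) with s·253 + t·115 = r:
  row A: (253, 1, 0)   [1·253 + 0·115 = 253]
  row B: (115, 0, 1)   [0·253 + 1·115 = 115]
  253 = 2·115 + 23   → row C = row A − 2·row B = (23, 1, −2)   [check: 1·253 − 2·115 = 23]
  115 = 5·23 + 0   → remainder 0, stop. gcd = 23 (last nonzero row C).
So gcd(253, 115) = 23, with Bézout identity 1·253 − 2·115 = 23. Containment (⊇): the Bézout identity exhibits 23 as an element of (253, 115), giving (23) ⊆ (253, 115). Containment (⊆): since 23 | 253 and 23 | 115 (253 = 23·11, 115 = 23·5), every Z-linear combination of 253 and 115 is divisible by 23, so (253, 115) ⊆ (23). Therefore (253, 115) = (23), d = 23.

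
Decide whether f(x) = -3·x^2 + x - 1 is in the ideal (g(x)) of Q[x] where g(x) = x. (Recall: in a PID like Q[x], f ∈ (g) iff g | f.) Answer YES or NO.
In Q[x] the ideal (g) consists of all multiples of g, so f ∈ (g) iff g | f, i.e. iff the remainder of f on division by g is 0. Divide f by g (g is monic, so eliminate the leading term of the running remainder at each step):
  leading term -3·x^2: subtract (-3·x)·g(x) = -3·x^2, leaving x - 1
  leading term x: subtract (1)·g(x) = x, leaving -1
The remainder r(x) = -1 ≠ 0 (and deg r < deg g), so g ∤ f, i.e. f ∉ (g).

Final answer: NO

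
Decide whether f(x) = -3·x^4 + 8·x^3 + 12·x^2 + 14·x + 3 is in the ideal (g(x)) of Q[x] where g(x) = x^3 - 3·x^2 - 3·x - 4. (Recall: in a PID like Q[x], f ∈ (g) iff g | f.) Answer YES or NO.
In Q[x] the ideal (g) consists of all multiples of g, so f ∈ (g) iff g | f, i.e. iff the remainder of f on division by g is 0. Divide f by g (g is monic, so eliminate the leading term of the running remainder at each step):
  leading term -3·x^4: subtract (-3·x)·g(x) = -3·x^4 + 9·x^3 + 9·x^2 + 12·x, leaving -x^3 + 3·x^2 + 2·x + 3
  leading term -x^3: subtract (-1)·g(x) = -x^3 + 3·x^2 + 3·x + 4, leaving -x - 1
The remainder r(x) = -x - 1 ≠ 0 (and deg r < deg g), so g ∤ f, i.e. f ∉ (g).

Final answer: NO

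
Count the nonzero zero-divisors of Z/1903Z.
Z/1903Z has 182 nonzero zero-divisors

In Z/1903Z each nonzero element is either a unit (gcd with 1903 is 1) or a zero-divisor (gcd > 1). The number of units is φ(1903): factorise 1903 = 11 · 173, so φ(1903) = (11 − 1) · (173 − 1) = 10 · 172 = 1720. The nonzero elements number 1903 − 1 = 1902. Hence the nonzero zero-divisors number 1902 − 1720 = 182.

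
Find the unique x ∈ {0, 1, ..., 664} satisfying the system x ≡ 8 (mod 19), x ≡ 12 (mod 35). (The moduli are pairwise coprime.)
x ≡ 502 (mod 665); the representative in [0, 665) is 502

The moduli 19, 35 are pairwise coprime, so by the CRT there is a unique solution mod 19·35 = 665.
Solve by successive substitution. Start with x ≡ 8 (mod 19).
  Combine with x ≡ 12 (mod 35): write x = 8 + 19·t and require 8 + 19·t ≡ 12 (mod 35), i.e. 19·t ≡ 12 − 8 ≡ 4 (mod 35). Since 19^(−1) ≡ 24 (mod 35), t ≡ 24·4 ≡ 26 (mod 35). So x ≡ 8 + 19·26 = 502 (mod 665).
Unique solution in [0, 665): x = 502.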